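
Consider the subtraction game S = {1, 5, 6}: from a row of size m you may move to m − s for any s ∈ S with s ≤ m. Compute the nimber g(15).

0

Grundy values for subtraction set {1, 5, 6}:
k:     0  1  2  3  4  5  6  7  8  9 10 11 12 13 14 15
g(k):  0  1  0  1  0  1  2  3  2  3  2  0  1  0  1  0
So g(15) = 0.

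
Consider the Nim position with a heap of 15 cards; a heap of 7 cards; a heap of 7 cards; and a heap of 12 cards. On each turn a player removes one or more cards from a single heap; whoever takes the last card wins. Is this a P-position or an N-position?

N-position

Nim-sum: 15 ^ 7 ^ 7 ^ 12 = 3.
The nim-sum is 3 ≠ 0, so this is an N-position: the player to move can win.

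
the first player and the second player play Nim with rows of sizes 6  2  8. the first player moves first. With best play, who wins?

the first player wins

In binary:
  0110  (6)
  0010  (2)
  1000  (8)
  ----
  1100  (12)
The nim-sum is 12 ≠ 0, so this is an N-position: the player to move can win; the first player has a winning move.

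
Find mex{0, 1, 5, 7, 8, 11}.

2

The values 0, 1 are all present; 2 is the first non-negative integer missing from the set.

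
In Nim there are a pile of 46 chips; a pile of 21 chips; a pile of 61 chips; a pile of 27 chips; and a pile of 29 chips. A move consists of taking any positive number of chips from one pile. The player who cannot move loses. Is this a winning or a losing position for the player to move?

Nim-sum: 46 XOR 21 XOR 61 XOR 27 XOR 29 = 0.
The nim-sum is 0, so this is a P-position: the player to move is in a losing position under optimal play.

Losing position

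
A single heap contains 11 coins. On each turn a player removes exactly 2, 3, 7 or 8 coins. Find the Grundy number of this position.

Build the Grundy sequence with g(k) = mex{g(k−s) : s ∈ {2, 3, 7, 8}, s ≤ k}:
k:     0  1  2  3  4  5  6  7  8  9 10 11
g(k):  0  0  1  1  2  0  0  1  1  2  0  0
So g(11) = 0.

0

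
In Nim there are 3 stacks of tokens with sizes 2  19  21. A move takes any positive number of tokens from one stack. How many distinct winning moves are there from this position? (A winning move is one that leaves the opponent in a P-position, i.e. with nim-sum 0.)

Compute the nim-sum pairwise:
2 XOR 19 = 17
17 XOR 21 = 4
The overall nim-sum is X = 4. A stack of size p has a winning move iff p XOR X < p (reduce it to p XOR X).
  2: 2 XOR 4 = 6 ≥ 2 — no move.
  19: 19 XOR 4 = 23 ≥ 19 — no move.
  21: 21 XOR 4 = 17 < 21 — winning move (to 17).
That gives 1 winning move.

1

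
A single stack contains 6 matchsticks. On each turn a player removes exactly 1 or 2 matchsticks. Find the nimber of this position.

Build the Grundy sequence with g(k) = mex{g(k−s) : s ∈ {1, 2}, s ≤ k}:
k:     0  1  2  3  4  5  6
g(k):  0  1  2  0  1  2  0
So g(6) = 0.

0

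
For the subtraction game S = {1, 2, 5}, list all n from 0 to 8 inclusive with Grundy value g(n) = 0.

0, 3, 6

Compute g(0), g(1), … for moves {1, 2, 5}:
k:     0  1  2  3  4  5  6  7  8
g(k):  0  1  2  0  1  2  0  1  2
The P-positions (g = 0) in 0..8 are 0, 3, 6.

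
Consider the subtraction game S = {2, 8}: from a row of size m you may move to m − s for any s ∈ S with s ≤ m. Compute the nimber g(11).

Build the Grundy sequence with g(k) = mex{g(k−s) : s ∈ {2, 8}, s ≤ k}:
g(0) = mex{} = 0
g(1) = mex{} = 0
g(2) = mex{0} = 1
g(3) = mex{0} = 1
g(4) = mex{1} = 0
g(5) = mex{1} = 0
g(6) = mex{0} = 1
g(7) = mex{0} = 1
g(8) = mex{0,1} = 2
g(9) = mex{0,1} = 2
g(10) = mex{1,2} = 0
g(11) = mex{1,2} = 0
So g(11) = 0.

0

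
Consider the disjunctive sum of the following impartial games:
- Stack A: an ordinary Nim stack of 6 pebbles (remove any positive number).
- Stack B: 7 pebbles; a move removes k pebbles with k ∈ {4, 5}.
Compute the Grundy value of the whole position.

7

Stack A is a plain Nim stack of size 6, so its Grundy value is 6.
Build the Grundy sequence for stack B with g(k) = mex{g(k−s) : s ∈ {4, 5}, s ≤ k}:
k:     0  1  2  3  4  5  6  7
g(k):  0  0  0  0  1  1  1  1
So g(7) = 1.
The value of a disjunctive sum is the nim-sum of the parts.
Combined value = 6 ⊕ 1 = 7.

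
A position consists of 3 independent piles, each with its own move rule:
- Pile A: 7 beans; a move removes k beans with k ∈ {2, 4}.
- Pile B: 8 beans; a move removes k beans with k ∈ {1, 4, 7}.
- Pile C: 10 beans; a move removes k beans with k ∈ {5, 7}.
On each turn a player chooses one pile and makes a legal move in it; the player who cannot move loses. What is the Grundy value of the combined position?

For pile A, compute g(0), g(1), … with moves {2, 4}:
k:     0  1  2  3  4  5  6  7
g(k):  0  0  1  1  2  2  0  0
So g(7) = 0.
Build the Grundy sequence for pile B with g(k) = mex{g(k−s) : s ∈ {1, 4, 7}, s ≤ k}:
k:     0  1  2  3  4  5  6  7  8
g(k):  0  1  0  1  2  0  1  2  0
So g(8) = 0.
Build the Grundy sequence for pile C with g(k) = mex{g(k−s) : s ∈ {5, 7}, s ≤ k}:
k:     0  1  2  3  4  5  6  7  8  9 10
g(k):  0  0  0  0  0  1  1  1  1  1  2
So g(10) = 2.
By the Sprague-Grundy theorem, the Grundy value of a sum of independent games is the XOR of the component values.
Combined value = 0 ⊕ 0 ⊕ 2 = 2.

2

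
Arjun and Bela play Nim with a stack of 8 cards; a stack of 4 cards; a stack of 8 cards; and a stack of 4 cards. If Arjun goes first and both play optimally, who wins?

Bela wins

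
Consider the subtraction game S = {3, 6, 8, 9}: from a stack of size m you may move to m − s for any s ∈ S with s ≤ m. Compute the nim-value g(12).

0

Compute g(0), g(1), … for moves {3, 6, 8, 9}:
g(0) = mex{} = 0
g(1) = mex{} = 0
g(2) = mex{} = 0
g(3) = mex{0} = 1
g(4) = mex{0} = 1
g(5) = mex{0} = 1
g(6) = mex{0,1} = 2
g(7) = mex{0,1} = 2
g(8) = mex{0,1} = 2
g(9) = mex{0,1,2} = 3
g(10) = mex{0,1,2} = 3
g(11) = mex{0,1,2} = 3
g(12) = mex{1,2,3} = 0
So g(12) = 0.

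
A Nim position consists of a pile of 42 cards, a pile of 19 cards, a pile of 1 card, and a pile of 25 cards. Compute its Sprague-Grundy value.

Nim-sum: 42 ^ 19 ^ 1 ^ 25 = 33.

33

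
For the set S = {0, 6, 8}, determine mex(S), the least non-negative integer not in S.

0 is in the set but 1 is not, so the mex is 1.

1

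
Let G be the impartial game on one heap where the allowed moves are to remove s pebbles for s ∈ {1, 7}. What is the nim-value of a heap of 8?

0

Compute g(0), g(1), … for moves {1, 7}:
k:     0  1  2  3  4  5  6  7  8
g(k):  0  1  0  1  0  1  0  1  0
So g(8) = 0.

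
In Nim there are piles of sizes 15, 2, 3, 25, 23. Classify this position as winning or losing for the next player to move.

Losing position

Nim-sum: 15 ⊕ 2 ⊕ 3 ⊕ 25 ⊕ 23 = 0.
The nim-sum is 0, so this is a P-position: the player to move is in a losing position under optimal play.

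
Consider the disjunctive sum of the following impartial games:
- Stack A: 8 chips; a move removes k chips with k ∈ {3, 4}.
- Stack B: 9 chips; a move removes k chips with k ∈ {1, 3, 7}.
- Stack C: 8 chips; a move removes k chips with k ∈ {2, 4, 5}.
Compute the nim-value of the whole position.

For stack A, compute g(0), g(1), … with moves {3, 4}:
k:     0  1  2  3  4  5  6  7  8
g(k):  0  0  0  1  1  1  2  0  0
So g(8) = 0.
Build the Grundy sequence for stack B with g(k) = mex{g(k−s) : s ∈ {1, 3, 7}, s ≤ k}:
k:     0  1  2  3  4  5  6  7  8  9
g(k):  0  1  0  1  0  1  0  1  0  1
So g(9) = 1.
Build the Grundy sequence for stack C with g(k) = mex{g(k−s) : s ∈ {2, 4, 5}, s ≤ k}:
k:     0  1  2  3  4  5  6  7  8
g(k):  0  0  1  1  2  2  3  0  0
So g(8) = 0.
By the Sprague-Grundy theorem, the Grundy value of a sum of independent games is the XOR of the component values.
Combined value = 0 XOR 1 XOR 0 = 1.

1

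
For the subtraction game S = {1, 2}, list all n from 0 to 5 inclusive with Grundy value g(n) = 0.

0, 3

Build the Grundy sequence with g(k) = mex{g(k−s) : s ∈ {1, 2}, s ≤ k}:
k:     0  1  2  3  4  5
g(k):  0  1  2  0  1  2
The P-positions (g = 0) in 0..5 are 0, 3.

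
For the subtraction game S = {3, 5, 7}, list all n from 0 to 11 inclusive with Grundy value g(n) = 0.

0, 1, 2, 10, 11

Grundy values for subtraction set {3, 5, 7}:
k:     0  1  2  3  4  5  6  7  8  9 10 11
g(k):  0  0  0  1  1  1  2  2  2  3  0  0
The P-positions (g = 0) in 0..11 are 0, 1, 2, 10, 11.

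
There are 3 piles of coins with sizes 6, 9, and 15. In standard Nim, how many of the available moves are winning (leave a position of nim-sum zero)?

0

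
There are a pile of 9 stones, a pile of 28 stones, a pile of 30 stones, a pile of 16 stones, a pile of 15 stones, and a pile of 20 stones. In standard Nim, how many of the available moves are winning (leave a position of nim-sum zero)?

0

Nim-sum: 9 ⊕ 28 ⊕ 30 ⊕ 16 ⊕ 15 ⊕ 20 = 0.
The nim-sum is already 0, so every move leaves a nonzero nim-sum — there are no winning moves.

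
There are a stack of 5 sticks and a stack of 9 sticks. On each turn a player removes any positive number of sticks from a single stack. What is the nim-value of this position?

12

Nim-sum: 5 ^ 9 = 12.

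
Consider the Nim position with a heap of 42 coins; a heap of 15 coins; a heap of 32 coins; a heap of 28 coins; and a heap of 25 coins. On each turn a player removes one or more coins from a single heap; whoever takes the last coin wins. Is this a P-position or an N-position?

Nim-sum: 42 ^ 15 ^ 32 ^ 28 ^ 25 = 0.
The nim-sum is 0, so this is a P-position: the player to move is in a losing position under optimal play.

P-position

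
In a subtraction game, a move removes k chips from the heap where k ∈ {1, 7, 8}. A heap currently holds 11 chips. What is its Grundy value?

Build the Grundy sequence with g(k) = mex{g(k−s) : s ∈ {1, 7, 8}, s ≤ k}:
g(0) = mex{} = 0
g(1) = mex{0} = 1
g(2) = mex{1} = 0
g(3) = mex{0} = 1
g(4) = mex{1} = 0
g(5) = mex{0} = 1
g(6) = mex{1} = 0
g(7) = mex{0} = 1
g(8) = mex{0,1} = 2
g(9) = mex{0,1,2} = 3
g(10) = mex{0,1,3} = 2
g(11) = mex{0,1,2} = 3
So g(11) = 3.

3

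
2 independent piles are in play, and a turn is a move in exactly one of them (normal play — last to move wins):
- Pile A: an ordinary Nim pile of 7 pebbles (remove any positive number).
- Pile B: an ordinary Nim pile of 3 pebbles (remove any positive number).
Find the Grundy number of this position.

4

Pile A is a plain Nim pile of size 7, so its Grundy value is 7.
Pile B is a plain Nim pile of size 3, so its Grundy value is 3.
By the Sprague-Grundy theorem, the Grundy value of a sum of independent games is the XOR of the component values.
Combined value = 7 XOR 3 = 4.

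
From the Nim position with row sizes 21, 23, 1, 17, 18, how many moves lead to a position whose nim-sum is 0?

0

Nim-sum: 21 ^ 23 ^ 1 ^ 17 ^ 18 = 0.
The nim-sum is already 0, so every move leaves a nonzero nim-sum — there are no winning moves.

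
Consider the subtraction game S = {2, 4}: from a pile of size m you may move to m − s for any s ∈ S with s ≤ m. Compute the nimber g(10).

2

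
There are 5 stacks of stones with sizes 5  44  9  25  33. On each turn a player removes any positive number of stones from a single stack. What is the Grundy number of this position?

Compute the nim-sum pairwise:
5 ^ 44 = 41
41 ^ 9 = 32
32 ^ 25 = 57
57 ^ 33 = 24

24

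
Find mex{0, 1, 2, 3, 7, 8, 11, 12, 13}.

4

The values 0, 1, 2, 3 are all present; 4 is the first non-negative integer missing from the set.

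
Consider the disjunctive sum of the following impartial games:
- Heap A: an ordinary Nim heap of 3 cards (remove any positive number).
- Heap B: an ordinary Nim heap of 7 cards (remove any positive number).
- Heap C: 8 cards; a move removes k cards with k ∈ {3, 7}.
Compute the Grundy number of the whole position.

Heap A is a plain Nim heap of size 3, so its Grundy value is 3.
Heap B is a plain Nim heap of size 7, so its Grundy value is 7.
Build the Grundy sequence for heap C with g(k) = mex{g(k−s) : s ∈ {3, 7}, s ≤ k}:
k:     0  1  2  3  4  5  6  7  8
g(k):  0  0  0  1  1  1  0  2  2
So g(8) = 2.
By the Sprague-Grundy theorem, the Grundy value of a sum of independent games is the XOR of the component values.
Combined value = 3 ⊕ 7 ⊕ 2 = 6.

6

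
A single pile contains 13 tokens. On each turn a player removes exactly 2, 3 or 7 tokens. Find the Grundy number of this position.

1

Compute g(0), g(1), … for moves {2, 3, 7}:
k:     0  1  2  3  4  5  6  7  8  9 10 11 12 13
g(k):  0  0  1  1  2  0  0  1  1  2  0  0  1  1
So g(13) = 1.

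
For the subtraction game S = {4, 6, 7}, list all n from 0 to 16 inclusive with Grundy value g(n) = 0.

Build the Grundy sequence with g(k) = mex{g(k−s) : s ∈ {4, 6, 7}, s ≤ k}:
k:     0  1  2  3  4  5  6  7  8  9 10 11 12 13 14 15 16
g(k):  0  0  0  0  1  1  1  1  2  2  2  0  0  0  0  1  1
The P-positions (g = 0) in 0..16 are 0, 1, 2, 3, 11, 12, 13, 14.

0, 1, 2, 3, 11, 12, 13, 14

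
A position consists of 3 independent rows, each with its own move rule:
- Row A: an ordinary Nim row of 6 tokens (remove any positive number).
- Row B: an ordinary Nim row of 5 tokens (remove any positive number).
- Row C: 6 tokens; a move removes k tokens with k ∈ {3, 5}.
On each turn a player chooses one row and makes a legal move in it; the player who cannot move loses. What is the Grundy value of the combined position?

Row A is a plain Nim row of size 6, so its Grundy value is 6.
Row B is a plain Nim row of size 5, so its Grundy value is 5.
For row C, compute g(0), g(1), … with moves {3, 5}:
k:     0  1  2  3  4  5  6
g(k):  0  0  0  1  1  1  2
So g(6) = 2.
The value of a disjunctive sum is the nim-sum of the parts.
Combined value = 6 XOR 5 XOR 2 = 1.

1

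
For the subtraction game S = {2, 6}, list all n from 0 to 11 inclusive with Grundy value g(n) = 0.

Grundy values for subtraction set {2, 6}:
k:     0  1  2  3  4  5  6  7  8  9 10 11
g(k):  0  0  1  1  0  0  1  1  0  0  1  1
The P-positions (g = 0) in 0..11 are 0, 1, 4, 5, 8, 9.

0, 1, 4, 5, 8, 9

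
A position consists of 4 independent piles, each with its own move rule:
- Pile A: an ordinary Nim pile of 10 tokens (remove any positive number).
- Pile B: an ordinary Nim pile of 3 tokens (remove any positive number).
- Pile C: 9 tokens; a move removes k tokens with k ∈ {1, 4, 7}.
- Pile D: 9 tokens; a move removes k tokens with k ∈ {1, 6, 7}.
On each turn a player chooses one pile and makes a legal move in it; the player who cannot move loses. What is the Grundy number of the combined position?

Pile A is a plain Nim pile of size 10, so its Grundy value is 10.
Pile B is a plain Nim pile of size 3, so its Grundy value is 3.
Grundy values for pile C (subtraction set {1, 4, 7}):
k:     0  1  2  3  4  5  6  7  8  9
g(k):  0  1  0  1  2  0  1  2  0  1
So g(9) = 1.
Build the Grundy sequence for pile D with g(k) = mex{g(k−s) : s ∈ {1, 6, 7}, s ≤ k}:
g(0) = mex{} = 0
g(1) = mex{0} = 1
g(2) = mex{1} = 0
g(3) = mex{0} = 1
g(4) = mex{1} = 0
g(5) = mex{0} = 1
g(6) = mex{0,1} = 2
g(7) = mex{0,1,2} = 3
g(8) = mex{0,1,3} = 2
g(9) = mex{0,1,2} = 3
So g(9) = 3.
By the Sprague-Grundy theorem, the Grundy value of a sum of independent games is the XOR of the component values.
Combined value = 10 ⊕ 3 ⊕ 1 ⊕ 3 = 11.

11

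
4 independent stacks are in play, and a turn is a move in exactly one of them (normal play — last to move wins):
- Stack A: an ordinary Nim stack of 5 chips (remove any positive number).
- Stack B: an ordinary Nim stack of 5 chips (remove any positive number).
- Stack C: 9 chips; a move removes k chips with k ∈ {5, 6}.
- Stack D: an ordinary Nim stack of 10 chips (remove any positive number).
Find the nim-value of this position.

11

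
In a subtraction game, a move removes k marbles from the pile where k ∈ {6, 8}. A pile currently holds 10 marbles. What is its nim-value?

1

Build the Grundy sequence with g(k) = mex{g(k−s) : s ∈ {6, 8}, s ≤ k}:
g(0) = mex{} = 0
g(1) = mex{} = 0
g(2) = mex{} = 0
g(3) = mex{} = 0
g(4) = mex{} = 0
g(5) = mex{} = 0
g(6) = mex{0} = 1
g(7) = mex{0} = 1
g(8) = mex{0} = 1
g(9) = mex{0} = 1
g(10) = mex{0} = 1
So g(10) = 1.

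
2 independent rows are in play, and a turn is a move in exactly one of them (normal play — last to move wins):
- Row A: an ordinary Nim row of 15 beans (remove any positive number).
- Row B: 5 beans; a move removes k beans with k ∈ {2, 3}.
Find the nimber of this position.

15

Row A is a plain Nim row of size 15, so its Grundy value is 15.
For row B, compute g(0), g(1), … with moves {2, 3}:
k:     0  1  2  3  4  5
g(k):  0  0  1  1  2  0
So g(5) = 0.
The value of a disjunctive sum is the nim-sum of the parts.
Combined value = 15 XOR 0 = 15.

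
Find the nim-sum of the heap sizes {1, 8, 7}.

14

Nim-sum: 1 ⊕ 8 ⊕ 7 = 14.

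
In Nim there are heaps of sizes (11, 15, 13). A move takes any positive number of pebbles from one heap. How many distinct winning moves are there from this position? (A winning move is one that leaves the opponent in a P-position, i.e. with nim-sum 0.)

3

Compute the nim-sum pairwise:
11 XOR 15 = 4
4 XOR 13 = 9
The overall nim-sum is X = 9. A heap of size p has a winning move iff p XOR X < p (reduce it to p XOR X).
  11: 11 XOR 9 = 2 < 11 — winning move (to 2).
  15: 15 XOR 9 = 6 < 15 — winning move (to 6).
  13: 13 XOR 9 = 4 < 13 — winning move (to 4).
That gives 3 winning moves.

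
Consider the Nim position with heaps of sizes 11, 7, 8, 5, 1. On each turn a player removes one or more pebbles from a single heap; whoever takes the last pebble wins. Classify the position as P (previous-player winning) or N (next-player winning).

Compute the nim-sum pairwise:
11 ^ 7 = 12
12 ^ 8 = 4
4 ^ 5 = 1
1 ^ 1 = 0
The nim-sum is 0, so this is a P-position: the player to move is in a losing position under optimal play.

P-position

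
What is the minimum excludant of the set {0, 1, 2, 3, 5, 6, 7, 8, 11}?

The values 0, 1, 2, 3 are all present; 4 is the first non-negative integer missing from the set.

4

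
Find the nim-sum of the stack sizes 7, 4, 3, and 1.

1

Compute the nim-sum pairwise:
7 XOR 4 = 3
3 XOR 3 = 0
0 XOR 1 = 1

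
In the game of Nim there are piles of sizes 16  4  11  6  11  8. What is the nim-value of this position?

26

Nim-sum: 16 XOR 4 XOR 11 XOR 6 XOR 11 XOR 8 = 26.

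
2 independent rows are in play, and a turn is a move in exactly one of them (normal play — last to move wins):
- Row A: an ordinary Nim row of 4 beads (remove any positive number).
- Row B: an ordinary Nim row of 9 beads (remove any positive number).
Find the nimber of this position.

13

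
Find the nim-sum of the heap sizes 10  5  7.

8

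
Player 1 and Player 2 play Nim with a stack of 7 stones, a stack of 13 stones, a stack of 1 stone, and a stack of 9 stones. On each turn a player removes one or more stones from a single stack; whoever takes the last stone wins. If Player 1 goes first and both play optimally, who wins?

Player 1 wins

Nim-sum: 7 XOR 13 XOR 1 XOR 9 = 2.
The nim-sum is 2 ≠ 0, so this is an N-position: the player to move can win; Player 1 has a winning move.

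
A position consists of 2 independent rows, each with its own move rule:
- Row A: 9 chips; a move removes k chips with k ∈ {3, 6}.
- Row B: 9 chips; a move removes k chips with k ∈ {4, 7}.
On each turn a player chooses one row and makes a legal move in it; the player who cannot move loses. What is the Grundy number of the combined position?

2

Grundy values for row A (subtraction set {3, 6}):
g(0) = mex{} = 0
g(1) = mex{} = 0
g(2) = mex{} = 0
g(3) = mex{0} = 1
g(4) = mex{0} = 1
g(5) = mex{0} = 1
g(6) = mex{0,1} = 2
g(7) = mex{0,1} = 2
g(8) = mex{0,1} = 2
g(9) = mex{1,2} = 0
So g(9) = 0.
For row B, compute g(0), g(1), … with moves {4, 7}:
g(0) = mex{} = 0
g(1) = mex{} = 0
g(2) = mex{} = 0
g(3) = mex{} = 0
g(4) = mex{0} = 1
g(5) = mex{0} = 1
g(6) = mex{0} = 1
g(7) = mex{0} = 1
g(8) = mex{0,1} = 2
g(9) = mex{0,1} = 2
So g(9) = 2.
The value of a disjunctive sum is the nim-sum of the parts.
Combined value = 0 XOR 2 = 2.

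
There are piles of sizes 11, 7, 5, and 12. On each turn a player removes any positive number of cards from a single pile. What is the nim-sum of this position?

5

Nim-sum: 11 XOR 7 XOR 5 XOR 12 = 5.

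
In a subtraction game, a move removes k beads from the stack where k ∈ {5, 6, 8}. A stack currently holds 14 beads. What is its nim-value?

0

Grundy values for subtraction set {5, 6, 8}:
k:     0  1  2  3  4  5  6  7  8  9 10 11 12 13 14
g(k):  0  0  0  0  0  1  1  1  1  1  2  2  2  0  0
So g(14) = 0.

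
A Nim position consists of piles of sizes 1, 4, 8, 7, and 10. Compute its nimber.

Nim-sum: 1 ^ 4 ^ 8 ^ 7 ^ 10 = 0.

0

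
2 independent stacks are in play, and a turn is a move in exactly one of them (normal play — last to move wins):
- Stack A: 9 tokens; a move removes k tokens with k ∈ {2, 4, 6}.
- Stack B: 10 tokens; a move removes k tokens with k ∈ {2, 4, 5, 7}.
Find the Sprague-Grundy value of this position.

0

Build the Grundy sequence for stack A with g(k) = mex{g(k−s) : s ∈ {2, 4, 6}, s ≤ k}:
g(0) = mex{} = 0
g(1) = mex{} = 0
g(2) = mex{0} = 1
g(3) = mex{0} = 1
g(4) = mex{0,1} = 2
g(5) = mex{0,1} = 2
g(6) = mex{0,1,2} = 3
g(7) = mex{0,1,2} = 3
g(8) = mex{1,2,3} = 0
g(9) = mex{1,2,3} = 0
So g(9) = 0.
Grundy values for stack B (subtraction set {2, 4, 5, 7}):
g(0) = mex{} = 0
g(1) = mex{} = 0
g(2) = mex{0} = 1
g(3) = mex{0} = 1
g(4) = mex{0,1} = 2
g(5) = mex{0,1} = 2
g(6) = mex{0,1,2} = 3
g(7) = mex{0,1,2} = 3
g(8) = mex{0,1,2,3} = 4
g(9) = mex{1,2,3} = 0
g(10) = mex{1,2,3,4} = 0
So g(10) = 0.
By the Sprague-Grundy theorem, the Grundy value of a sum of independent games is the XOR of the component values.
Combined value = 0 XOR 0 = 0.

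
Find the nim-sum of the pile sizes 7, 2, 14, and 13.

6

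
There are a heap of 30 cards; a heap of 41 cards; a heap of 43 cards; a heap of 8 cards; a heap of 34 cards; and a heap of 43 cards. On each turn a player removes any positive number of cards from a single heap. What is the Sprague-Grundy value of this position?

29

Nim-sum: 30 XOR 41 XOR 43 XOR 8 XOR 34 XOR 43 = 29.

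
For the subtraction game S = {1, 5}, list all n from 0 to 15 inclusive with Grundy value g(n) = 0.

0, 2, 4, 6, 8, 10, 12, 14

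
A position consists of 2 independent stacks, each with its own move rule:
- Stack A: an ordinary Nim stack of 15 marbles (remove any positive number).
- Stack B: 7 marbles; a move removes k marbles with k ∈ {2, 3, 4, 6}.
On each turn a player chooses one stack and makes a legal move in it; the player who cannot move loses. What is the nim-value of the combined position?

Stack A is a plain Nim stack of size 15, so its Grundy value is 15.
Build the Grundy sequence for stack B with g(k) = mex{g(k−s) : s ∈ {2, 3, 4, 6}, s ≤ k}:
k:     0  1  2  3  4  5  6  7
g(k):  0  0  1  1  2  2  3  3
So g(7) = 3.
The value of a disjunctive sum is the nim-sum of the parts.
Combined value = 15 ⊕ 3 = 12.

12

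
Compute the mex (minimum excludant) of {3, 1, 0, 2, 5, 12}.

The values 0, 1, 2, 3 are all present; 4 is the first non-negative integer missing from the set.

4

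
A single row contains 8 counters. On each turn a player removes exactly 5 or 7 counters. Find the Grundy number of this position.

1

Grundy values for subtraction set {5, 7}:
k:     0  1  2  3  4  5  6  7  8
g(k):  0  0  0  0  0  1  1  1  1
So g(8) = 1.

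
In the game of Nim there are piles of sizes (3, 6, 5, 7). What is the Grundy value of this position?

Bitwise XOR of the heap sizes:
  011  (3)
  110  (6)
  101  (5)
  111  (7)
  ---
  111  (7)

7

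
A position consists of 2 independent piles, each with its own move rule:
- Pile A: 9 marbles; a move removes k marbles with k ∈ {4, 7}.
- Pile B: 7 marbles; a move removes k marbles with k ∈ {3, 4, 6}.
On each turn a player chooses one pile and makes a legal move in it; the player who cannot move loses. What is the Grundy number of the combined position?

0

Build the Grundy sequence for pile A with g(k) = mex{g(k−s) : s ∈ {4, 7}, s ≤ k}:
g(0) = mex{} = 0
g(1) = mex{} = 0
g(2) = mex{} = 0
g(3) = mex{} = 0
g(4) = mex{0} = 1
g(5) = mex{0} = 1
g(6) = mex{0} = 1
g(7) = mex{0} = 1
g(8) = mex{0,1} = 2
g(9) = mex{0,1} = 2
So g(9) = 2.
Build the Grundy sequence for pile B with g(k) = mex{g(k−s) : s ∈ {3, 4, 6}, s ≤ k}:
k:     0  1  2  3  4  5  6  7
g(k):  0  0  0  1  1  1  2  2
So g(7) = 2.
The value of a disjunctive sum is the nim-sum of the parts.
Combined value = 2 XOR 2 = 0.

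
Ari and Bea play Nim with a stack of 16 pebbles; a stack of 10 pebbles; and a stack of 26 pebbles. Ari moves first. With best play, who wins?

Bea wins

Nim-sum: 16 ^ 10 ^ 26 = 0.
The nim-sum is 0, so this is a P-position: the player to move is in a losing position under optimal play; Ari is about to move from it and so loses — Bea wins.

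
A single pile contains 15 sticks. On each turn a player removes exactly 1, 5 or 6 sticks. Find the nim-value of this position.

0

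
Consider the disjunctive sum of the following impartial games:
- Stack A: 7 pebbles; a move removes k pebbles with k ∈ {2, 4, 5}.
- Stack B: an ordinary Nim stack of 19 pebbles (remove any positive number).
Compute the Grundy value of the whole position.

19

Build the Grundy sequence for stack A with g(k) = mex{g(k−s) : s ∈ {2, 4, 5}, s ≤ k}:
k:     0  1  2  3  4  5  6  7
g(k):  0  0  1  1  2  2  3  0
So g(7) = 0.
Stack B is a plain Nim stack of size 19, so its Grundy value is 19.
By the Sprague-Grundy theorem, the Grundy value of a sum of independent games is the XOR of the component values.
Combined value = 0 XOR 19 = 19.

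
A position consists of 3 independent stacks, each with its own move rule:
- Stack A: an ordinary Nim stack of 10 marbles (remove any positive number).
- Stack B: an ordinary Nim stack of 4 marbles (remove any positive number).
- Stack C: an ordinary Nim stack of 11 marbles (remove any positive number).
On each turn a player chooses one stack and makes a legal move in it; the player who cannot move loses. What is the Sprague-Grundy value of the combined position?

5

Stack A is a plain Nim stack of size 10, so its Grundy value is 10.
Stack B is a plain Nim stack of size 4, so its Grundy value is 4.
Stack C is a plain Nim stack of size 11, so its Grundy value is 11.
By the Sprague-Grundy theorem, the Grundy value of a sum of independent games is the XOR of the component values.
Combined value = 10 XOR 4 XOR 11 = 5.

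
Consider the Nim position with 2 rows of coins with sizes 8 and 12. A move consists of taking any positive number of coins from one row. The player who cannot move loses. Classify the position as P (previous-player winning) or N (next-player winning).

Nim-sum: 8 XOR 12 = 4.
The nim-sum is 4 ≠ 0, so this is an N-position: the player to move can win.

N-position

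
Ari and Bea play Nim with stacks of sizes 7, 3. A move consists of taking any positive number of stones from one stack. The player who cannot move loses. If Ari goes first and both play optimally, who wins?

Write each in binary and XOR column by column:
  111  (7)
  011  (3)
  ---
  100  (4)
The nim-sum is 4 ≠ 0, so this is an N-position: the player to move can win; Ari has a winning move.

Ari wins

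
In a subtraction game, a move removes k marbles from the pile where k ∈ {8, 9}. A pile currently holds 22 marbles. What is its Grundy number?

0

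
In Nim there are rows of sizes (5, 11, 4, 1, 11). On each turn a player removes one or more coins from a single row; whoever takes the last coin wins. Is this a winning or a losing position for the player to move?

Losing position

Bitwise XOR of the heap sizes:
  0101  (5)
  1011  (11)
  0100  (4)
  0001  (1)
  1011  (11)
  ----
  0000  (0)
The nim-sum is 0, so this is a P-position: the player to move is in a losing position under optimal play.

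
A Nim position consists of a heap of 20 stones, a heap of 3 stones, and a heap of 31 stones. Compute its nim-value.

8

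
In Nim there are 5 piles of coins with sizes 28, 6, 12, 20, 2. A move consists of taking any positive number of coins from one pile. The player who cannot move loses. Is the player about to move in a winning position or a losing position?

Compute the nim-sum pairwise:
28 ^ 6 = 26
26 ^ 12 = 22
22 ^ 20 = 2
2 ^ 2 = 0
The nim-sum is 0, so this is a P-position: the player to move is in a losing position under optimal play.

Losing position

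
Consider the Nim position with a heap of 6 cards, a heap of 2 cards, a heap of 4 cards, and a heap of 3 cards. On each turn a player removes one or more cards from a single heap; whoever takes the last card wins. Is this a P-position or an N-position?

N-position

Bitwise XOR of the heap sizes:
  110  (6)
  010  (2)
  100  (4)
  011  (3)
  ---
  011  (3)
The nim-sum is 3 ≠ 0, so this is an N-position: the player to move can win.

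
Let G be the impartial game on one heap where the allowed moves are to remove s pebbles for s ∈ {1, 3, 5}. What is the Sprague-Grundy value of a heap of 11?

1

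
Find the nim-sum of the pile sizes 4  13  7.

14

Nim-sum: 4 XOR 13 XOR 7 = 14.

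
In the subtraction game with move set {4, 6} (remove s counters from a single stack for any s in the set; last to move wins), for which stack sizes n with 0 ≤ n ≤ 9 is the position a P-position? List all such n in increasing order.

0, 1, 2, 3

Build the Grundy sequence with g(k) = mex{g(k−s) : s ∈ {4, 6}, s ≤ k}:
g(0) = mex{} = 0
g(1) = mex{} = 0
g(2) = mex{} = 0
g(3) = mex{} = 0
g(4) = mex{0} = 1
g(5) = mex{0} = 1
g(6) = mex{0} = 1
g(7) = mex{0} = 1
g(8) = mex{0,1} = 2
g(9) = mex{0,1} = 2
The P-positions (g = 0) in 0..9 are 0, 1, 2, 3.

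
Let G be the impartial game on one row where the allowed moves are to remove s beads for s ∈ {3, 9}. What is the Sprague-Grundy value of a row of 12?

0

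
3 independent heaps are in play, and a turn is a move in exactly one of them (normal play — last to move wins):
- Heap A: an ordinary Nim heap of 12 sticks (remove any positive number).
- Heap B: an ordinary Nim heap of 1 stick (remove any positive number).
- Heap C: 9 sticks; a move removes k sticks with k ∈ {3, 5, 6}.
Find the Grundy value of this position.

13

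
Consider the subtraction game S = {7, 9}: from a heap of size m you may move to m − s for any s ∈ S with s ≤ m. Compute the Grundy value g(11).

Grundy values for subtraction set {7, 9}:
k:     0  1  2  3  4  5  6  7  8  9 10 11
g(k):  0  0  0  0  0  0  0  1  1  1  1  1
So g(11) = 1.

1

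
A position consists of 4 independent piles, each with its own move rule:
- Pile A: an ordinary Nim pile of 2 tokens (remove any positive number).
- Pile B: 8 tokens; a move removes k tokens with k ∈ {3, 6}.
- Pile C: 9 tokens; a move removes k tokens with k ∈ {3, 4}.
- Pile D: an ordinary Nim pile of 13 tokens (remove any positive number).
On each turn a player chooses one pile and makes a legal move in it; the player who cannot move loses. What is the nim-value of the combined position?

13

Pile A is a plain Nim pile of size 2, so its Grundy value is 2.
Build the Grundy sequence for pile B with g(k) = mex{g(k−s) : s ∈ {3, 6}, s ≤ k}:
g(0) = mex{} = 0
g(1) = mex{} = 0
g(2) = mex{} = 0
g(3) = mex{0} = 1
g(4) = mex{0} = 1
g(5) = mex{0} = 1
g(6) = mex{0,1} = 2
g(7) = mex{0,1} = 2
g(8) = mex{0,1} = 2
So g(8) = 2.
Build the Grundy sequence for pile C with g(k) = mex{g(k−s) : s ∈ {3, 4}, s ≤ k}:
k:     0  1  2  3  4  5  6  7  8  9
g(k):  0  0  0  1  1  1  2  0  0  0
So g(9) = 0.
Pile D is a plain Nim pile of size 13, so its Grundy value is 13.
By the Sprague-Grundy theorem, the Grundy value of a sum of independent games is the XOR of the component values.
Combined value = 2 ⊕ 2 ⊕ 0 ⊕ 13 = 13.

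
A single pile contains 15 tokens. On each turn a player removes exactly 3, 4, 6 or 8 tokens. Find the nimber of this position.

Compute g(0), g(1), … for moves {3, 4, 6, 8}:
k:     0  1  2  3  4  5  6  7  8  9 10 11 12 13 14 15
g(k):  0  0  0  1  1  1  2  2  2  3  3  0  0  0  1  1
So g(15) = 1.

1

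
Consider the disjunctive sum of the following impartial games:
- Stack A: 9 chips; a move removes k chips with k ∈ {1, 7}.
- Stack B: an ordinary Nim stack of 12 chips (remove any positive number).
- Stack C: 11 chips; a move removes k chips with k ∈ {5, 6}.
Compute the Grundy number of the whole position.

Grundy values for stack A (subtraction set {1, 7}):
g(0) = mex{} = 0
g(1) = mex{0} = 1
g(2) = mex{1} = 0
g(3) = mex{0} = 1
g(4) = mex{1} = 0
g(5) = mex{0} = 1
g(6) = mex{1} = 0
g(7) = mex{0} = 1
g(8) = mex{1} = 0
g(9) = mex{0} = 1
So g(9) = 1.
Stack B is a plain Nim stack of size 12, so its Grundy value is 12.
Build the Grundy sequence for stack C with g(k) = mex{g(k−s) : s ∈ {5, 6}, s ≤ k}:
k:     0  1  2  3  4  5  6  7  8  9 10 11
g(k):  0  0  0  0  0  1  1  1  1  1  2  0
So g(11) = 0.
The value of a disjunctive sum is the nim-sum of the parts.
Combined value = 1 XOR 12 XOR 0 = 13.

13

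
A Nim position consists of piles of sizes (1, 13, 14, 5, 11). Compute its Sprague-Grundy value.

Nim-sum: 1 ^ 13 ^ 14 ^ 5 ^ 11 = 12.

12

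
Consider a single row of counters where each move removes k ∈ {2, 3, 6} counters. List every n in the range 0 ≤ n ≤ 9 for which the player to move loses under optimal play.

0, 1, 5, 9

Compute g(0), g(1), … for moves {2, 3, 6}:
g(0) = mex{} = 0
g(1) = mex{} = 0
g(2) = mex{0} = 1
g(3) = mex{0} = 1
g(4) = mex{0,1} = 2
g(5) = mex{1} = 0
g(6) = mex{0,1,2} = 3
g(7) = mex{0,2} = 1
g(8) = mex{0,1,3} = 2
g(9) = mex{1,3} = 0
The P-positions (g = 0) in 0..9 are 0, 1, 5, 9.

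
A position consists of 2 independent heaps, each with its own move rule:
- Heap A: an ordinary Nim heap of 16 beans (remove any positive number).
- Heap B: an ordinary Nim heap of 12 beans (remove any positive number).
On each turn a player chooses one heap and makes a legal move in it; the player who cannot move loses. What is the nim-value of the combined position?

28

Heap A is a plain Nim heap of size 16, so its Grundy value is 16.
Heap B is a plain Nim heap of size 12, so its Grundy value is 12.
The value of a disjunctive sum is the nim-sum of the parts.
Combined value = 16 ⊕ 12 = 28.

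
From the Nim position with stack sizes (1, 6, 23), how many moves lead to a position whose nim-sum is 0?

Write each in binary and XOR column by column:
  00001  (1)
  00110  (6)
  10111  (23)
  -----
  10000  (16)
The overall nim-sum is X = 16. A stack of size p has a winning move iff p XOR X < p (reduce it to p XOR X).
  1: 1 XOR 16 = 17 ≥ 1 — no move.
  6: 6 XOR 16 = 22 ≥ 6 — no move.
  23: 23 XOR 16 = 7 < 23 — winning move (to 7).
That gives 1 winning move.

1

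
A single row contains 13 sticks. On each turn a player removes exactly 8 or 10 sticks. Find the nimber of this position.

1

Compute g(0), g(1), … for moves {8, 10}:
g(0) = mex{} = 0
g(1) = mex{} = 0
g(2) = mex{} = 0
g(3) = mex{} = 0
g(4) = mex{} = 0
g(5) = mex{} = 0
g(6) = mex{} = 0
g(7) = mex{} = 0
g(8) = mex{0} = 1
g(9) = mex{0} = 1
g(10) = mex{0} = 1
g(11) = mex{0} = 1
g(12) = mex{0} = 1
g(13) = mex{0} = 1
So g(13) = 1.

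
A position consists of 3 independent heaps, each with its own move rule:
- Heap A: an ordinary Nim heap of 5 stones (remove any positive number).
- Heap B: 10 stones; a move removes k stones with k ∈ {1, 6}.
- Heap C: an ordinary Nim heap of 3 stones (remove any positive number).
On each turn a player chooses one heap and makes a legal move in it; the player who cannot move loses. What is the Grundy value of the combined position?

7

Heap A is a plain Nim heap of size 5, so its Grundy value is 5.
Grundy values for heap B (subtraction set {1, 6}):
g(0) = mex{} = 0
g(1) = mex{0} = 1
g(2) = mex{1} = 0
g(3) = mex{0} = 1
g(4) = mex{1} = 0
g(5) = mex{0} = 1
g(6) = mex{0,1} = 2
g(7) = mex{1,2} = 0
g(8) = mex{0} = 1
g(9) = mex{1} = 0
g(10) = mex{0} = 1
So g(10) = 1.
Heap C is a plain Nim heap of size 3, so its Grundy value is 3.
The value of a disjunctive sum is the nim-sum of the parts.
Combined value = 5 XOR 1 XOR 3 = 7.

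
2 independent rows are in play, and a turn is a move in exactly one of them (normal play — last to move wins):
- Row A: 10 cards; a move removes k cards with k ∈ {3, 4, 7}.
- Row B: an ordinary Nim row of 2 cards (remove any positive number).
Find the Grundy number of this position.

For row A, compute g(0), g(1), … with moves {3, 4, 7}:
k:     0  1  2  3  4  5  6  7  8  9 10
g(k):  0  0  0  1  1  1  2  2  2  3  0
So g(10) = 0.
Row B is a plain Nim row of size 2, so its Grundy value is 2.
By the Sprague-Grundy theorem, the Grundy value of a sum of independent games is the XOR of the component values.
Combined value = 0 XOR 2 = 2.

2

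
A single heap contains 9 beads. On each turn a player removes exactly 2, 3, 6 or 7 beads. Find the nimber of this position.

0

Compute g(0), g(1), … for moves {2, 3, 6, 7}:
k:     0  1  2  3  4  5  6  7  8  9
g(k):  0  0  1  1  2  0  3  1  2  0
So g(9) = 0.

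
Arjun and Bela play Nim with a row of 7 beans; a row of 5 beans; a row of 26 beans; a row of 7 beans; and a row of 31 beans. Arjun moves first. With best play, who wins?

Nim-sum: 7 XOR 5 XOR 26 XOR 7 XOR 31 = 0.
The nim-sum is 0, so this is a P-position: the player to move is in a losing position under optimal play; Arjun is about to move from it and so loses — Bela wins.

Bela wins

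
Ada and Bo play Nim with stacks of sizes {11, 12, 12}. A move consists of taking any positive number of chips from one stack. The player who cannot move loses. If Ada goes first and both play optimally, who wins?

Ada wins

Nim-sum: 11 ⊕ 12 ⊕ 12 = 11.
The nim-sum is 11 ≠ 0, so this is an N-position: the player to move can win; Ada has a winning move.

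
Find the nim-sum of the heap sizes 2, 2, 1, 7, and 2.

Compute the nim-sum pairwise:
2 ^ 2 = 0
0 ^ 1 = 1
1 ^ 7 = 6
6 ^ 2 = 4

4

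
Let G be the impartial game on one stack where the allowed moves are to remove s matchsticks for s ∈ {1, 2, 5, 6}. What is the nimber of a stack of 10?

0

Compute g(0), g(1), … for moves {1, 2, 5, 6}:
g(0) = mex{} = 0
g(1) = mex{0} = 1
g(2) = mex{0,1} = 2
g(3) = mex{1,2} = 0
g(4) = mex{0,2} = 1
g(5) = mex{0,1} = 2
g(6) = mex{0,1,2} = 3
g(7) = mex{1,2,3} = 0
g(8) = mex{0,2,3} = 1
g(9) = mex{0,1} = 2
g(10) = mex{1,2} = 0
So g(10) = 0.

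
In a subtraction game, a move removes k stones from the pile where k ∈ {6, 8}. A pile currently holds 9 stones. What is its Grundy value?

1

Build the Grundy sequence with g(k) = mex{g(k−s) : s ∈ {6, 8}, s ≤ k}:
g(0) = mex{} = 0
g(1) = mex{} = 0
g(2) = mex{} = 0
g(3) = mex{} = 0
g(4) = mex{} = 0
g(5) = mex{} = 0
g(6) = mex{0} = 1
g(7) = mex{0} = 1
g(8) = mex{0} = 1
g(9) = mex{0} = 1
So g(9) = 1.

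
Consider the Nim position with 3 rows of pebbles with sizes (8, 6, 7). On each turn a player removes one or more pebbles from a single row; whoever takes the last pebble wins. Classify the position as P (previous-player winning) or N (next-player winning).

N-position

In binary:
  1000  (8)
  0110  (6)
  0111  (7)
  ----
  1001  (9)
The nim-sum is 9 ≠ 0, so this is an N-position: the player to move can win.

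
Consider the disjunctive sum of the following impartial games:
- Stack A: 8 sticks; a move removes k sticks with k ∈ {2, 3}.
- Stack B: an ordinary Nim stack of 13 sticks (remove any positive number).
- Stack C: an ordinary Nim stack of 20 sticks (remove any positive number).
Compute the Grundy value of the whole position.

24

Grundy values for stack A (subtraction set {2, 3}):
k:     0  1  2  3  4  5  6  7  8
g(k):  0  0  1  1  2  0  0  1  1
So g(8) = 1.
Stack B is a plain Nim stack of size 13, so its Grundy value is 13.
Stack C is a plain Nim stack of size 20, so its Grundy value is 20.
By the Sprague-Grundy theorem, the Grundy value of a sum of independent games is the XOR of the component values.
Combined value = 1 XOR 13 XOR 20 = 24.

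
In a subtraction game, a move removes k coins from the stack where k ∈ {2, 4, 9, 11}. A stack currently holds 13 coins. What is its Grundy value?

0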